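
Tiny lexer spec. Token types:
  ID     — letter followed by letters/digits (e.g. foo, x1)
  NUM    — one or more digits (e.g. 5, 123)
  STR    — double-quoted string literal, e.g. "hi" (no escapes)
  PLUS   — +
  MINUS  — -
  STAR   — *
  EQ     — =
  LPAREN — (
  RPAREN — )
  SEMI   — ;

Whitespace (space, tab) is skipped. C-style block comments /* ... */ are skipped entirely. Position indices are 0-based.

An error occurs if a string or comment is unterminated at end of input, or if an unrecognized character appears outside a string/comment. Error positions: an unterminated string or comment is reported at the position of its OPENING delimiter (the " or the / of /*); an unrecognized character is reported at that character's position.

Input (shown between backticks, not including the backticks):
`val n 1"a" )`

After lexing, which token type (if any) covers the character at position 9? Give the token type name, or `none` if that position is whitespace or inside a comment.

pos=0: emit ID 'val' (now at pos=3)
pos=4: emit ID 'n' (now at pos=5)
pos=6: emit NUM '1' (now at pos=7)
pos=7: enter STRING mode
pos=7: emit STR "a" (now at pos=10)
pos=11: emit RPAREN ')'
DONE. 5 tokens: [ID, ID, NUM, STR, RPAREN]
Position 9: char is '"' -> STR

Answer: STR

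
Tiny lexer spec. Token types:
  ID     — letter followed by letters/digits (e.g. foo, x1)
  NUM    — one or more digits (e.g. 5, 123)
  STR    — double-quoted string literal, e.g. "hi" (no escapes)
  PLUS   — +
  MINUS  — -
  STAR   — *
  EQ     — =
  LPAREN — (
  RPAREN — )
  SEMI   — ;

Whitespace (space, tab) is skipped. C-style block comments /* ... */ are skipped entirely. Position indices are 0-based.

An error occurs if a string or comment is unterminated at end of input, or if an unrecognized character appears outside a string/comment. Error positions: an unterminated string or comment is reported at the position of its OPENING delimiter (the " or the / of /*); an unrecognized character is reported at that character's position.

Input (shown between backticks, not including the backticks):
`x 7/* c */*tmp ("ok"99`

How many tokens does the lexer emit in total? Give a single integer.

pos=0: emit ID 'x' (now at pos=1)
pos=2: emit NUM '7' (now at pos=3)
pos=3: enter COMMENT mode (saw '/*')
exit COMMENT mode (now at pos=10)
pos=10: emit STAR '*'
pos=11: emit ID 'tmp' (now at pos=14)
pos=15: emit LPAREN '('
pos=16: enter STRING mode
pos=16: emit STR "ok" (now at pos=20)
pos=20: emit NUM '99' (now at pos=22)
DONE. 7 tokens: [ID, NUM, STAR, ID, LPAREN, STR, NUM]

Answer: 7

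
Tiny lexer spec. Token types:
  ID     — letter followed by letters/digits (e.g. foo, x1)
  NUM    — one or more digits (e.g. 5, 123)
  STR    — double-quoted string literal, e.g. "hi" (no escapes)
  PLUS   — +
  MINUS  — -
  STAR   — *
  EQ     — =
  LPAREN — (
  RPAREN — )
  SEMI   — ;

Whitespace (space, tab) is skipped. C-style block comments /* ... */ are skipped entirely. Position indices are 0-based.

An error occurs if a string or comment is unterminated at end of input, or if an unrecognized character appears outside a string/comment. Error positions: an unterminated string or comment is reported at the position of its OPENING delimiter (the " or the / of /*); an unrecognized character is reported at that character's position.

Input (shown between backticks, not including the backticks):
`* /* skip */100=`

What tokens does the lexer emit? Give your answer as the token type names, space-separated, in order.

Answer: STAR NUM EQ

Derivation:
pos=0: emit STAR '*'
pos=2: enter COMMENT mode (saw '/*')
exit COMMENT mode (now at pos=12)
pos=12: emit NUM '100' (now at pos=15)
pos=15: emit EQ '='
DONE. 3 tokens: [STAR, NUM, EQ]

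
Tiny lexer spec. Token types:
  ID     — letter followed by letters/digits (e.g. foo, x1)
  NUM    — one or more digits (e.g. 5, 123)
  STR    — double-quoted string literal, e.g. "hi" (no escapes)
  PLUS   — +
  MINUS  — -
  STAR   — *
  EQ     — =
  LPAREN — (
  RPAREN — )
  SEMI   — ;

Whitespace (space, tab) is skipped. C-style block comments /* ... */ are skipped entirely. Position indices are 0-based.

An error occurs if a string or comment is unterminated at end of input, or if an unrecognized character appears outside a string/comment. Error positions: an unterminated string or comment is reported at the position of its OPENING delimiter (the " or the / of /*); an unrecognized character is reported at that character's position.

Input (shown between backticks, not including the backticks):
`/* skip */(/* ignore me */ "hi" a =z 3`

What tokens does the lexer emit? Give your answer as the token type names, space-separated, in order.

Answer: LPAREN STR ID EQ ID NUM

Derivation:
pos=0: enter COMMENT mode (saw '/*')
exit COMMENT mode (now at pos=10)
pos=10: emit LPAREN '('
pos=11: enter COMMENT mode (saw '/*')
exit COMMENT mode (now at pos=26)
pos=27: enter STRING mode
pos=27: emit STR "hi" (now at pos=31)
pos=32: emit ID 'a' (now at pos=33)
pos=34: emit EQ '='
pos=35: emit ID 'z' (now at pos=36)
pos=37: emit NUM '3' (now at pos=38)
DONE. 6 tokens: [LPAREN, STR, ID, EQ, ID, NUM]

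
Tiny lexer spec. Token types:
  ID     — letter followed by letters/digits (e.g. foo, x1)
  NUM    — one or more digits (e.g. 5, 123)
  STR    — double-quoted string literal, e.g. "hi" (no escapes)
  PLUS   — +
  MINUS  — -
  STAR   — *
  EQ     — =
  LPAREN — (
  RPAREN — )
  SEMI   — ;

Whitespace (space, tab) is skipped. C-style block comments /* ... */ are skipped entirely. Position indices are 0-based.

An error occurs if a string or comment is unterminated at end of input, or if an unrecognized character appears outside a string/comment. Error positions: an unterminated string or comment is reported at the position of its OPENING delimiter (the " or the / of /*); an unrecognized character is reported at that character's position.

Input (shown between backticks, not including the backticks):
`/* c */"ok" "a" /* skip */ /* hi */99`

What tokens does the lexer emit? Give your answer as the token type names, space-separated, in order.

pos=0: enter COMMENT mode (saw '/*')
exit COMMENT mode (now at pos=7)
pos=7: enter STRING mode
pos=7: emit STR "ok" (now at pos=11)
pos=12: enter STRING mode
pos=12: emit STR "a" (now at pos=15)
pos=16: enter COMMENT mode (saw '/*')
exit COMMENT mode (now at pos=26)
pos=27: enter COMMENT mode (saw '/*')
exit COMMENT mode (now at pos=35)
pos=35: emit NUM '99' (now at pos=37)
DONE. 3 tokens: [STR, STR, NUM]

Answer: STR STR NUM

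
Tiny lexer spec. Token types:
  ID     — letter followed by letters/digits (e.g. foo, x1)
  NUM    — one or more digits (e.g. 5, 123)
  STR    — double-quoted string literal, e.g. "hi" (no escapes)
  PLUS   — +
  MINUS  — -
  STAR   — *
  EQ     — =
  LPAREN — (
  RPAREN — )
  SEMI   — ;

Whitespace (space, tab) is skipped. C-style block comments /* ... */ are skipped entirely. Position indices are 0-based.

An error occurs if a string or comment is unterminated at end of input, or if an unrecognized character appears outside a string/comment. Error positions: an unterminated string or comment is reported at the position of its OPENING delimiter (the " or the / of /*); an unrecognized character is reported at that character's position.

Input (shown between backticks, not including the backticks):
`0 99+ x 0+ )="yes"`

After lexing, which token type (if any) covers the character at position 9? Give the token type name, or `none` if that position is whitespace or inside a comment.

pos=0: emit NUM '0' (now at pos=1)
pos=2: emit NUM '99' (now at pos=4)
pos=4: emit PLUS '+'
pos=6: emit ID 'x' (now at pos=7)
pos=8: emit NUM '0' (now at pos=9)
pos=9: emit PLUS '+'
pos=11: emit RPAREN ')'
pos=12: emit EQ '='
pos=13: enter STRING mode
pos=13: emit STR "yes" (now at pos=18)
DONE. 9 tokens: [NUM, NUM, PLUS, ID, NUM, PLUS, RPAREN, EQ, STR]
Position 9: char is '+' -> PLUS

Answer: PLUS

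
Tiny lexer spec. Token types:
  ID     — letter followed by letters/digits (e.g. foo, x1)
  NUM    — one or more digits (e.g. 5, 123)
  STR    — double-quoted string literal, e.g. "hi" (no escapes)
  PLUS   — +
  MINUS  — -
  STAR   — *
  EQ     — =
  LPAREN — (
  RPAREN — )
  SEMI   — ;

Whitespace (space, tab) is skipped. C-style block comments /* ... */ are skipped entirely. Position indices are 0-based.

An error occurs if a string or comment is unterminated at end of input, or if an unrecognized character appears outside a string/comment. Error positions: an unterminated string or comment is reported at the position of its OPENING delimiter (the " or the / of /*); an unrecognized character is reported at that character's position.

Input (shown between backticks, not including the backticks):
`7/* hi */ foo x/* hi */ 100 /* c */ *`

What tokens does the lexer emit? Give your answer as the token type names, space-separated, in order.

pos=0: emit NUM '7' (now at pos=1)
pos=1: enter COMMENT mode (saw '/*')
exit COMMENT mode (now at pos=9)
pos=10: emit ID 'foo' (now at pos=13)
pos=14: emit ID 'x' (now at pos=15)
pos=15: enter COMMENT mode (saw '/*')
exit COMMENT mode (now at pos=23)
pos=24: emit NUM '100' (now at pos=27)
pos=28: enter COMMENT mode (saw '/*')
exit COMMENT mode (now at pos=35)
pos=36: emit STAR '*'
DONE. 5 tokens: [NUM, ID, ID, NUM, STAR]

Answer: NUM ID ID NUM STAR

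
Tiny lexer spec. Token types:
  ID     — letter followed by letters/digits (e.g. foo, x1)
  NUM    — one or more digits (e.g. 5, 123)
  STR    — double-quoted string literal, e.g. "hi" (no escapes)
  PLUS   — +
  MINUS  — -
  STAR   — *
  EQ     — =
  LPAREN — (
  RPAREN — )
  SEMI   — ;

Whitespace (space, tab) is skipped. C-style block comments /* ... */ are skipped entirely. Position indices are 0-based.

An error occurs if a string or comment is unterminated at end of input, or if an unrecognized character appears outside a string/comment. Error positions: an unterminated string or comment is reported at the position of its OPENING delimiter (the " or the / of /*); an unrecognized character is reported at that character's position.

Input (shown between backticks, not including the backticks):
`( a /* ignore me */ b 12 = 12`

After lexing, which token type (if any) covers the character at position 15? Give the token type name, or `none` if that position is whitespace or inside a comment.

pos=0: emit LPAREN '('
pos=2: emit ID 'a' (now at pos=3)
pos=4: enter COMMENT mode (saw '/*')
exit COMMENT mode (now at pos=19)
pos=20: emit ID 'b' (now at pos=21)
pos=22: emit NUM '12' (now at pos=24)
pos=25: emit EQ '='
pos=27: emit NUM '12' (now at pos=29)
DONE. 6 tokens: [LPAREN, ID, ID, NUM, EQ, NUM]
Position 15: char is 'e' -> none

Answer: none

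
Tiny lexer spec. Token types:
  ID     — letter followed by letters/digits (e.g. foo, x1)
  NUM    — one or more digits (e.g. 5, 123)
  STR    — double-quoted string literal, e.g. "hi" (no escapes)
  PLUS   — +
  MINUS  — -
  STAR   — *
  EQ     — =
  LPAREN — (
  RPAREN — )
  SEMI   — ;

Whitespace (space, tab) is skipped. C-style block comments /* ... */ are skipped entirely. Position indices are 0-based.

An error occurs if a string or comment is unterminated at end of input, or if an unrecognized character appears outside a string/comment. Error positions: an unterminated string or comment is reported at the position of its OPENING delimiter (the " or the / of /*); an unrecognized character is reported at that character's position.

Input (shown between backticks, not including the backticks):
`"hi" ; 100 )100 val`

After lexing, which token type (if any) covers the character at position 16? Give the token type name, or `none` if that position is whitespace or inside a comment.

pos=0: enter STRING mode
pos=0: emit STR "hi" (now at pos=4)
pos=5: emit SEMI ';'
pos=7: emit NUM '100' (now at pos=10)
pos=11: emit RPAREN ')'
pos=12: emit NUM '100' (now at pos=15)
pos=16: emit ID 'val' (now at pos=19)
DONE. 6 tokens: [STR, SEMI, NUM, RPAREN, NUM, ID]
Position 16: char is 'v' -> ID

Answer: ID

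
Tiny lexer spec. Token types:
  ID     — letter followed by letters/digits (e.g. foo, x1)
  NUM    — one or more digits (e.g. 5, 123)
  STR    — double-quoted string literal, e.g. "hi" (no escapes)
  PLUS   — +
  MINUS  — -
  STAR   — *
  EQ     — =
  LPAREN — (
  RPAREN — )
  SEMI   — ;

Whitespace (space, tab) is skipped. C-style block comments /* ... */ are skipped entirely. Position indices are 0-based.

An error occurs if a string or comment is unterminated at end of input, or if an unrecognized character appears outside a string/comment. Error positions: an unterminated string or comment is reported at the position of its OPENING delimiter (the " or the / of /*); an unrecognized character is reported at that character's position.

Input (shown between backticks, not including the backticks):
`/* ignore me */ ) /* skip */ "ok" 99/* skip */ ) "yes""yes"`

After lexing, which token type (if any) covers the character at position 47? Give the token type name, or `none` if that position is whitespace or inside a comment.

Answer: RPAREN

Derivation:
pos=0: enter COMMENT mode (saw '/*')
exit COMMENT mode (now at pos=15)
pos=16: emit RPAREN ')'
pos=18: enter COMMENT mode (saw '/*')
exit COMMENT mode (now at pos=28)
pos=29: enter STRING mode
pos=29: emit STR "ok" (now at pos=33)
pos=34: emit NUM '99' (now at pos=36)
pos=36: enter COMMENT mode (saw '/*')
exit COMMENT mode (now at pos=46)
pos=47: emit RPAREN ')'
pos=49: enter STRING mode
pos=49: emit STR "yes" (now at pos=54)
pos=54: enter STRING mode
pos=54: emit STR "yes" (now at pos=59)
DONE. 6 tokens: [RPAREN, STR, NUM, RPAREN, STR, STR]
Position 47: char is ')' -> RPAREN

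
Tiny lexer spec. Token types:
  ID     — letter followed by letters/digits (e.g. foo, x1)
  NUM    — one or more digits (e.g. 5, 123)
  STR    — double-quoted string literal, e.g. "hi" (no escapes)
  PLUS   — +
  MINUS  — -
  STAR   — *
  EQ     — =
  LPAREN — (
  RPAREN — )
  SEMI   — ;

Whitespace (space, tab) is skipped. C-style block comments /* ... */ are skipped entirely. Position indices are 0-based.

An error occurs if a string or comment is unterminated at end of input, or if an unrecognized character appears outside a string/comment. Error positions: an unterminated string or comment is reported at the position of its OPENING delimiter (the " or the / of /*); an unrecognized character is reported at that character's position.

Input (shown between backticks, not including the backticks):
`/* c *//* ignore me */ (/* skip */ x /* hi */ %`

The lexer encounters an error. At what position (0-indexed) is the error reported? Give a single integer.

pos=0: enter COMMENT mode (saw '/*')
exit COMMENT mode (now at pos=7)
pos=7: enter COMMENT mode (saw '/*')
exit COMMENT mode (now at pos=22)
pos=23: emit LPAREN '('
pos=24: enter COMMENT mode (saw '/*')
exit COMMENT mode (now at pos=34)
pos=35: emit ID 'x' (now at pos=36)
pos=37: enter COMMENT mode (saw '/*')
exit COMMENT mode (now at pos=45)
pos=46: ERROR — unrecognized char '%'

Answer: 46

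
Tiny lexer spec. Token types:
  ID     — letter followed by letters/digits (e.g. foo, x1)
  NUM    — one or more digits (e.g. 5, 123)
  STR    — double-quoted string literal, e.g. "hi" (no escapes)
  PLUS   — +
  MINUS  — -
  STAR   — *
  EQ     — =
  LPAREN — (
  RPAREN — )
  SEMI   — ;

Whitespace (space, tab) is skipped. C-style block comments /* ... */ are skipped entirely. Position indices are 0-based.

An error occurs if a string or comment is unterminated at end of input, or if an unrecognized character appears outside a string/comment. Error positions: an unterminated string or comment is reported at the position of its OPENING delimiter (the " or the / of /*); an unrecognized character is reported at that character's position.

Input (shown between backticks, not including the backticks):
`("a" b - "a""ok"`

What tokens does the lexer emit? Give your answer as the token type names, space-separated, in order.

Answer: LPAREN STR ID MINUS STR STR

Derivation:
pos=0: emit LPAREN '('
pos=1: enter STRING mode
pos=1: emit STR "a" (now at pos=4)
pos=5: emit ID 'b' (now at pos=6)
pos=7: emit MINUS '-'
pos=9: enter STRING mode
pos=9: emit STR "a" (now at pos=12)
pos=12: enter STRING mode
pos=12: emit STR "ok" (now at pos=16)
DONE. 6 tokens: [LPAREN, STR, ID, MINUS, STR, STR]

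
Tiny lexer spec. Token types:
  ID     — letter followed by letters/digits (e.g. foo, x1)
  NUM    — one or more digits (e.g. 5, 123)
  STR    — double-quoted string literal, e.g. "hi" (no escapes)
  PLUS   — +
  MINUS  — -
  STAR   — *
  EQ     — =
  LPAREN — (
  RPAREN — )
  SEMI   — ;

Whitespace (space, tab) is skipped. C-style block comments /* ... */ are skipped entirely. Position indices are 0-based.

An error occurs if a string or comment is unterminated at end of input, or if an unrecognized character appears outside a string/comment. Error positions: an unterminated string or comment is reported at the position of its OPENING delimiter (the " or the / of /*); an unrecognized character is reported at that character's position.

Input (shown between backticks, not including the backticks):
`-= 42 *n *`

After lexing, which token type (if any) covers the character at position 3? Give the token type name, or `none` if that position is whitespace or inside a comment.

Answer: NUM

Derivation:
pos=0: emit MINUS '-'
pos=1: emit EQ '='
pos=3: emit NUM '42' (now at pos=5)
pos=6: emit STAR '*'
pos=7: emit ID 'n' (now at pos=8)
pos=9: emit STAR '*'
DONE. 6 tokens: [MINUS, EQ, NUM, STAR, ID, STAR]
Position 3: char is '4' -> NUM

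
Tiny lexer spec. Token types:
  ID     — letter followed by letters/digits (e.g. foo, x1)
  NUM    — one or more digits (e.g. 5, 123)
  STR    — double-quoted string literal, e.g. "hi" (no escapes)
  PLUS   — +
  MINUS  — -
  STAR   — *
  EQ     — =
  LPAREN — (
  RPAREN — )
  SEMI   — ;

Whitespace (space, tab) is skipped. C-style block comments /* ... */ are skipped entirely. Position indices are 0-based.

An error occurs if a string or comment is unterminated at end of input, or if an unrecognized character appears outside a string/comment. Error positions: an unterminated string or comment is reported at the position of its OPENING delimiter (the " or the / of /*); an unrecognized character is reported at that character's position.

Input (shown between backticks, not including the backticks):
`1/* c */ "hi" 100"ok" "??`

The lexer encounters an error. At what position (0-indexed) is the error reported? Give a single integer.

pos=0: emit NUM '1' (now at pos=1)
pos=1: enter COMMENT mode (saw '/*')
exit COMMENT mode (now at pos=8)
pos=9: enter STRING mode
pos=9: emit STR "hi" (now at pos=13)
pos=14: emit NUM '100' (now at pos=17)
pos=17: enter STRING mode
pos=17: emit STR "ok" (now at pos=21)
pos=22: enter STRING mode
pos=22: ERROR — unterminated string

Answer: 22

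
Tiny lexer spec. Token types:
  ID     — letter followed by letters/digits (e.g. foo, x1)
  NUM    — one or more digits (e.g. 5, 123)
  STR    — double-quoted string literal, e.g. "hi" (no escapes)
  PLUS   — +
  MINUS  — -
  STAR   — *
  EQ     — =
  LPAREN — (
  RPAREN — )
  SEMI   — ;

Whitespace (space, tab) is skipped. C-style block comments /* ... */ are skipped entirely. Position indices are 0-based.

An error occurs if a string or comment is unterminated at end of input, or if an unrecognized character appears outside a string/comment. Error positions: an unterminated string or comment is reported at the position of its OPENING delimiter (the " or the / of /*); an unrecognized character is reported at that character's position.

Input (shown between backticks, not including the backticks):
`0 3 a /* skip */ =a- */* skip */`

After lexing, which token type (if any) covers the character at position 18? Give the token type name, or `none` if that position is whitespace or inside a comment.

Answer: ID

Derivation:
pos=0: emit NUM '0' (now at pos=1)
pos=2: emit NUM '3' (now at pos=3)
pos=4: emit ID 'a' (now at pos=5)
pos=6: enter COMMENT mode (saw '/*')
exit COMMENT mode (now at pos=16)
pos=17: emit EQ '='
pos=18: emit ID 'a' (now at pos=19)
pos=19: emit MINUS '-'
pos=21: emit STAR '*'
pos=22: enter COMMENT mode (saw '/*')
exit COMMENT mode (now at pos=32)
DONE. 7 tokens: [NUM, NUM, ID, EQ, ID, MINUS, STAR]
Position 18: char is 'a' -> ID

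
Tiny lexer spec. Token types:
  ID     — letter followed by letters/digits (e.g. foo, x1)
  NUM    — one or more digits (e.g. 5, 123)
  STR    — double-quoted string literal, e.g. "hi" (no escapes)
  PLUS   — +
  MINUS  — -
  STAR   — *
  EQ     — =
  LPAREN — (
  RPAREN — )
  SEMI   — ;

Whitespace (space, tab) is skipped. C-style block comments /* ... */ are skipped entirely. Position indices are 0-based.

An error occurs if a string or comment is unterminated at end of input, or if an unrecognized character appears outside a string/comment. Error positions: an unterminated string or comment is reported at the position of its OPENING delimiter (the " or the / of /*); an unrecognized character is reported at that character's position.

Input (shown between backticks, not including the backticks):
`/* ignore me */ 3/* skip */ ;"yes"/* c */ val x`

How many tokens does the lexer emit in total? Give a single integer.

Answer: 5

Derivation:
pos=0: enter COMMENT mode (saw '/*')
exit COMMENT mode (now at pos=15)
pos=16: emit NUM '3' (now at pos=17)
pos=17: enter COMMENT mode (saw '/*')
exit COMMENT mode (now at pos=27)
pos=28: emit SEMI ';'
pos=29: enter STRING mode
pos=29: emit STR "yes" (now at pos=34)
pos=34: enter COMMENT mode (saw '/*')
exit COMMENT mode (now at pos=41)
pos=42: emit ID 'val' (now at pos=45)
pos=46: emit ID 'x' (now at pos=47)
DONE. 5 tokens: [NUM, SEMI, STR, ID, ID]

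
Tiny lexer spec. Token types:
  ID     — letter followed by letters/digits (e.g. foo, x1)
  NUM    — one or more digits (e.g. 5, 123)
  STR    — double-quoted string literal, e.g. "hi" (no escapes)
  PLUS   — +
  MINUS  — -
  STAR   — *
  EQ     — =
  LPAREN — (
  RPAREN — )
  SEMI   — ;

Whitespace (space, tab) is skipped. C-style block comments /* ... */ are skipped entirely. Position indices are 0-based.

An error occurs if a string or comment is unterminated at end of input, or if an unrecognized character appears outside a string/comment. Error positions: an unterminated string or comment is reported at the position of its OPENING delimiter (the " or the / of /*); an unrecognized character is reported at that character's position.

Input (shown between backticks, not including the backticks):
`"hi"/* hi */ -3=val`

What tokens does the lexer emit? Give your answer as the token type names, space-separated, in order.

Answer: STR MINUS NUM EQ ID

Derivation:
pos=0: enter STRING mode
pos=0: emit STR "hi" (now at pos=4)
pos=4: enter COMMENT mode (saw '/*')
exit COMMENT mode (now at pos=12)
pos=13: emit MINUS '-'
pos=14: emit NUM '3' (now at pos=15)
pos=15: emit EQ '='
pos=16: emit ID 'val' (now at pos=19)
DONE. 5 tokens: [STR, MINUS, NUM, EQ, ID]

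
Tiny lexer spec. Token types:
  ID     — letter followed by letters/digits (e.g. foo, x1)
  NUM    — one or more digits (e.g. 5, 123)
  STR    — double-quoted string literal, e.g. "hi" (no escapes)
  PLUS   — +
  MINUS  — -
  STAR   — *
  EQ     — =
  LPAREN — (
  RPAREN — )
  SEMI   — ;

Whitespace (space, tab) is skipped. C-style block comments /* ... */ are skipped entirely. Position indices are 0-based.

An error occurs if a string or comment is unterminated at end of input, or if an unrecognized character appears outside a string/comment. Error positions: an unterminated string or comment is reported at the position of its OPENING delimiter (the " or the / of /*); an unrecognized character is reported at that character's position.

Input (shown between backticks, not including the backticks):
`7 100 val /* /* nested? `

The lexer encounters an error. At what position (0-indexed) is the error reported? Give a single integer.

Answer: 10

Derivation:
pos=0: emit NUM '7' (now at pos=1)
pos=2: emit NUM '100' (now at pos=5)
pos=6: emit ID 'val' (now at pos=9)
pos=10: enter COMMENT mode (saw '/*')
pos=10: ERROR — unterminated comment (reached EOF)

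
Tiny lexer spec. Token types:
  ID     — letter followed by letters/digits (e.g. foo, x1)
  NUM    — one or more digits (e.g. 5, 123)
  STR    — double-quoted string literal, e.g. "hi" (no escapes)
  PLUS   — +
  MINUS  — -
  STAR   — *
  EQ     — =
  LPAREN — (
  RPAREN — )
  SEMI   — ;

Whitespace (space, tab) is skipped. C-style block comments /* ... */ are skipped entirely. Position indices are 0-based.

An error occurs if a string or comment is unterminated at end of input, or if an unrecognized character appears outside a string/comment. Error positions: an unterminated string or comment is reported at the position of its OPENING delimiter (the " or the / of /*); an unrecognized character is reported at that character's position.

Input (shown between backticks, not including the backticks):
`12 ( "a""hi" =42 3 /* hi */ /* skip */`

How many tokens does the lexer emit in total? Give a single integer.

Answer: 7

Derivation:
pos=0: emit NUM '12' (now at pos=2)
pos=3: emit LPAREN '('
pos=5: enter STRING mode
pos=5: emit STR "a" (now at pos=8)
pos=8: enter STRING mode
pos=8: emit STR "hi" (now at pos=12)
pos=13: emit EQ '='
pos=14: emit NUM '42' (now at pos=16)
pos=17: emit NUM '3' (now at pos=18)
pos=19: enter COMMENT mode (saw '/*')
exit COMMENT mode (now at pos=27)
pos=28: enter COMMENT mode (saw '/*')
exit COMMENT mode (now at pos=38)
DONE. 7 tokens: [NUM, LPAREN, STR, STR, EQ, NUM, NUM]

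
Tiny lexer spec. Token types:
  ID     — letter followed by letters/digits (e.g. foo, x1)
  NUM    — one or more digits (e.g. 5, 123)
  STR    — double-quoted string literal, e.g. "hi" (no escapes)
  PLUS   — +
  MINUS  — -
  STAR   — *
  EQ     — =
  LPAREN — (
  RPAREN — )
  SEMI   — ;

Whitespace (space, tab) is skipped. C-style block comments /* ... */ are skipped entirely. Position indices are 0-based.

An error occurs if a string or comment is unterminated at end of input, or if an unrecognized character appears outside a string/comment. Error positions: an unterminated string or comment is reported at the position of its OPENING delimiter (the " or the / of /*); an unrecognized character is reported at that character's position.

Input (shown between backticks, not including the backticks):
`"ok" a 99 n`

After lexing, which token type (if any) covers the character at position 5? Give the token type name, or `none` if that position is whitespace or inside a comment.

Answer: ID

Derivation:
pos=0: enter STRING mode
pos=0: emit STR "ok" (now at pos=4)
pos=5: emit ID 'a' (now at pos=6)
pos=7: emit NUM '99' (now at pos=9)
pos=10: emit ID 'n' (now at pos=11)
DONE. 4 tokens: [STR, ID, NUM, ID]
Position 5: char is 'a' -> ID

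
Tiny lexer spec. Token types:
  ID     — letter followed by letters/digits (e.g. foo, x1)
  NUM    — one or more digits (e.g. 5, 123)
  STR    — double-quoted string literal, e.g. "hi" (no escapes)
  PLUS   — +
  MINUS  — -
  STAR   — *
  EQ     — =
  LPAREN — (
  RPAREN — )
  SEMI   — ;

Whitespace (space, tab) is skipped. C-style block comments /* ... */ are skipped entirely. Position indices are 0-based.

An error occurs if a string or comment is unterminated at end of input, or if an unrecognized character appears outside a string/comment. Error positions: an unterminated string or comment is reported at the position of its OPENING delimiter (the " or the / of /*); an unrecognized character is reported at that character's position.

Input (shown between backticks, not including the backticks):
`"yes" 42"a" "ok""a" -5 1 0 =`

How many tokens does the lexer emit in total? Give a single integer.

pos=0: enter STRING mode
pos=0: emit STR "yes" (now at pos=5)
pos=6: emit NUM '42' (now at pos=8)
pos=8: enter STRING mode
pos=8: emit STR "a" (now at pos=11)
pos=12: enter STRING mode
pos=12: emit STR "ok" (now at pos=16)
pos=16: enter STRING mode
pos=16: emit STR "a" (now at pos=19)
pos=20: emit MINUS '-'
pos=21: emit NUM '5' (now at pos=22)
pos=23: emit NUM '1' (now at pos=24)
pos=25: emit NUM '0' (now at pos=26)
pos=27: emit EQ '='
DONE. 10 tokens: [STR, NUM, STR, STR, STR, MINUS, NUM, NUM, NUM, EQ]

Answer: 10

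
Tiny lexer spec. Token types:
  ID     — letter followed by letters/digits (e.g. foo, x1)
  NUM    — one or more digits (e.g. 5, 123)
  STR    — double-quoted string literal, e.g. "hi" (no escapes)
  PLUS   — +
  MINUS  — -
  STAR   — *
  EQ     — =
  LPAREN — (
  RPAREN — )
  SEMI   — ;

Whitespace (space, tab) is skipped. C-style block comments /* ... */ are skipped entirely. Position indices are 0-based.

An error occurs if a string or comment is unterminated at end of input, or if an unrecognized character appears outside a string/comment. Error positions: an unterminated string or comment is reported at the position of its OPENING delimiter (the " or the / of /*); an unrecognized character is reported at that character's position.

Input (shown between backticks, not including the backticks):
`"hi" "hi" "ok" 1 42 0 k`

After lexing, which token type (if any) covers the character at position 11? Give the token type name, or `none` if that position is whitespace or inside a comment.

pos=0: enter STRING mode
pos=0: emit STR "hi" (now at pos=4)
pos=5: enter STRING mode
pos=5: emit STR "hi" (now at pos=9)
pos=10: enter STRING mode
pos=10: emit STR "ok" (now at pos=14)
pos=15: emit NUM '1' (now at pos=16)
pos=17: emit NUM '42' (now at pos=19)
pos=20: emit NUM '0' (now at pos=21)
pos=22: emit ID 'k' (now at pos=23)
DONE. 7 tokens: [STR, STR, STR, NUM, NUM, NUM, ID]
Position 11: char is 'o' -> STR

Answer: STR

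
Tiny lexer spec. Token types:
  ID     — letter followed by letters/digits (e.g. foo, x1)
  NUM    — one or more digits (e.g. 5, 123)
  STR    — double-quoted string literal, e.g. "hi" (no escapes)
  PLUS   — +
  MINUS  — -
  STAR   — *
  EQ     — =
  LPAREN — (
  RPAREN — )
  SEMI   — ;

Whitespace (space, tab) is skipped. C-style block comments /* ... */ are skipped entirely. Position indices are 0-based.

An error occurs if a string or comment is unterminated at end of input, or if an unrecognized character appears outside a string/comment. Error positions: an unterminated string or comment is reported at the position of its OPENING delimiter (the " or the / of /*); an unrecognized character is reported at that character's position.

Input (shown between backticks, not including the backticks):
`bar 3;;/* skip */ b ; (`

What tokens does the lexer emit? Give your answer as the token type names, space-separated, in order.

Answer: ID NUM SEMI SEMI ID SEMI LPAREN

Derivation:
pos=0: emit ID 'bar' (now at pos=3)
pos=4: emit NUM '3' (now at pos=5)
pos=5: emit SEMI ';'
pos=6: emit SEMI ';'
pos=7: enter COMMENT mode (saw '/*')
exit COMMENT mode (now at pos=17)
pos=18: emit ID 'b' (now at pos=19)
pos=20: emit SEMI ';'
pos=22: emit LPAREN '('
DONE. 7 tokens: [ID, NUM, SEMI, SEMI, ID, SEMI, LPAREN]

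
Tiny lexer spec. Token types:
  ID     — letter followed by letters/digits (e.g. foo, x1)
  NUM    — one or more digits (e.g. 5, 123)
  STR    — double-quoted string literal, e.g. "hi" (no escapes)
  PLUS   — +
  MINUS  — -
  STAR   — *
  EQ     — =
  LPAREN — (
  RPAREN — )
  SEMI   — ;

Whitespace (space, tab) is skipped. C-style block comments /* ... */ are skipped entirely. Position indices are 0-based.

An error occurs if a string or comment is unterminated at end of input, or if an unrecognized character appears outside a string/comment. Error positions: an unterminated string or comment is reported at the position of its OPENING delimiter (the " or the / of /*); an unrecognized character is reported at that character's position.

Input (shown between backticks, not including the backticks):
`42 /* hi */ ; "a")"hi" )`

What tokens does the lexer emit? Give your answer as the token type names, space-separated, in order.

Answer: NUM SEMI STR RPAREN STR RPAREN

Derivation:
pos=0: emit NUM '42' (now at pos=2)
pos=3: enter COMMENT mode (saw '/*')
exit COMMENT mode (now at pos=11)
pos=12: emit SEMI ';'
pos=14: enter STRING mode
pos=14: emit STR "a" (now at pos=17)
pos=17: emit RPAREN ')'
pos=18: enter STRING mode
pos=18: emit STR "hi" (now at pos=22)
pos=23: emit RPAREN ')'
DONE. 6 tokens: [NUM, SEMI, STR, RPAREN, STR, RPAREN]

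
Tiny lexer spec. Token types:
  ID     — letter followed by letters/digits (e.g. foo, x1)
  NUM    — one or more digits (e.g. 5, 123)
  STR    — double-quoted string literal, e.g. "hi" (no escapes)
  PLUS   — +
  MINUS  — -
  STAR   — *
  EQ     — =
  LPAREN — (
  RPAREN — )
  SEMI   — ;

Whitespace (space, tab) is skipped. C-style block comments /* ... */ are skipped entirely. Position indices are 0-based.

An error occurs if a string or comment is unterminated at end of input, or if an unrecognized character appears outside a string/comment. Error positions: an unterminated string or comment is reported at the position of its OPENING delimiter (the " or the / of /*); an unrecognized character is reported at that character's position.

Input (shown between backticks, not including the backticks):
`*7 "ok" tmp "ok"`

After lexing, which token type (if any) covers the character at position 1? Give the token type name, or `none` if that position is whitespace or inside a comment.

Answer: NUM

Derivation:
pos=0: emit STAR '*'
pos=1: emit NUM '7' (now at pos=2)
pos=3: enter STRING mode
pos=3: emit STR "ok" (now at pos=7)
pos=8: emit ID 'tmp' (now at pos=11)
pos=12: enter STRING mode
pos=12: emit STR "ok" (now at pos=16)
DONE. 5 tokens: [STAR, NUM, STR, ID, STR]
Position 1: char is '7' -> NUM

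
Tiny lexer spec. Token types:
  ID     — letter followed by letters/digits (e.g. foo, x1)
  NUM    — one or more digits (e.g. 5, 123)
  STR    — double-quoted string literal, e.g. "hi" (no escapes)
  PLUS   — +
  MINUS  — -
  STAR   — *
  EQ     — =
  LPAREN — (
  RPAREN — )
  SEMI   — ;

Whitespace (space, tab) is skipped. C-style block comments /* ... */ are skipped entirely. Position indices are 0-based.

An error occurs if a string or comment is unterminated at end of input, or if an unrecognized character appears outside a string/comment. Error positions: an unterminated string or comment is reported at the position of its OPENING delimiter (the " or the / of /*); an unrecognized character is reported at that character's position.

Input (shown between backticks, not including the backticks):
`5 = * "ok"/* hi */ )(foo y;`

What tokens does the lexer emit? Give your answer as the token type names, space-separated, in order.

Answer: NUM EQ STAR STR RPAREN LPAREN ID ID SEMI

Derivation:
pos=0: emit NUM '5' (now at pos=1)
pos=2: emit EQ '='
pos=4: emit STAR '*'
pos=6: enter STRING mode
pos=6: emit STR "ok" (now at pos=10)
pos=10: enter COMMENT mode (saw '/*')
exit COMMENT mode (now at pos=18)
pos=19: emit RPAREN ')'
pos=20: emit LPAREN '('
pos=21: emit ID 'foo' (now at pos=24)
pos=25: emit ID 'y' (now at pos=26)
pos=26: emit SEMI ';'
DONE. 9 tokens: [NUM, EQ, STAR, STR, RPAREN, LPAREN, ID, ID, SEMI]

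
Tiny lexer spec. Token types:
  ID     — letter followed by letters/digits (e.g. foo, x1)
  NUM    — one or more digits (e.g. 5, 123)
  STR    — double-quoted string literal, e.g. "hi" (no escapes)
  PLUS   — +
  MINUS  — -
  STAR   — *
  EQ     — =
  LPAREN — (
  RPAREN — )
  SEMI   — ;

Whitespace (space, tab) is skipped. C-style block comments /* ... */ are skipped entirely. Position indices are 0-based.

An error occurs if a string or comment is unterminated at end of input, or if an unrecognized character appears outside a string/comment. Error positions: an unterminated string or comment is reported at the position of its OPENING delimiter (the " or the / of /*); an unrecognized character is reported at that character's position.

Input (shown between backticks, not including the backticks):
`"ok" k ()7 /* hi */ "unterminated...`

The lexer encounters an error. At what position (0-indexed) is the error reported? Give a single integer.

Answer: 20

Derivation:
pos=0: enter STRING mode
pos=0: emit STR "ok" (now at pos=4)
pos=5: emit ID 'k' (now at pos=6)
pos=7: emit LPAREN '('
pos=8: emit RPAREN ')'
pos=9: emit NUM '7' (now at pos=10)
pos=11: enter COMMENT mode (saw '/*')
exit COMMENT mode (now at pos=19)
pos=20: enter STRING mode
pos=20: ERROR — unterminated string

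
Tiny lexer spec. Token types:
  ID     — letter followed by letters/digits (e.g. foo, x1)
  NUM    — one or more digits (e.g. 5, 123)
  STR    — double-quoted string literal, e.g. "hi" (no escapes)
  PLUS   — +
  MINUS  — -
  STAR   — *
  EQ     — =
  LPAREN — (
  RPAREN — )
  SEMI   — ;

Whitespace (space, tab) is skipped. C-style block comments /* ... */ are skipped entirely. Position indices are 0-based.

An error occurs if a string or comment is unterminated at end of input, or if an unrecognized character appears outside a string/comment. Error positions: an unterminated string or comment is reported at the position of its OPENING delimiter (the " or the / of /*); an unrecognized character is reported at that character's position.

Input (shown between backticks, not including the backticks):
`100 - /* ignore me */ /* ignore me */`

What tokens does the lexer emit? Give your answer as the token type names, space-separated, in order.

Answer: NUM MINUS

Derivation:
pos=0: emit NUM '100' (now at pos=3)
pos=4: emit MINUS '-'
pos=6: enter COMMENT mode (saw '/*')
exit COMMENT mode (now at pos=21)
pos=22: enter COMMENT mode (saw '/*')
exit COMMENT mode (now at pos=37)
DONE. 2 tokens: [NUM, MINUS]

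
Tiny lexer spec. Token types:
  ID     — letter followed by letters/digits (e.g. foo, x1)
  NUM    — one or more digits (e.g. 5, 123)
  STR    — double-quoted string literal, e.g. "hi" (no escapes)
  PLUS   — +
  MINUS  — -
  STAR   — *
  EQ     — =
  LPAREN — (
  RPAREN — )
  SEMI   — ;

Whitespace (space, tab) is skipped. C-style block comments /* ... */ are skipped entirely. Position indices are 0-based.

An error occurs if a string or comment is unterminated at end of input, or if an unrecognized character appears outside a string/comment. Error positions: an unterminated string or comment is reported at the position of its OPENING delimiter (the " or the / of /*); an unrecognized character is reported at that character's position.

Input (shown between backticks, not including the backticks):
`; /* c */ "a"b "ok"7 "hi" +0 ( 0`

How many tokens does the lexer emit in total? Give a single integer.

Answer: 10

Derivation:
pos=0: emit SEMI ';'
pos=2: enter COMMENT mode (saw '/*')
exit COMMENT mode (now at pos=9)
pos=10: enter STRING mode
pos=10: emit STR "a" (now at pos=13)
pos=13: emit ID 'b' (now at pos=14)
pos=15: enter STRING mode
pos=15: emit STR "ok" (now at pos=19)
pos=19: emit NUM '7' (now at pos=20)
pos=21: enter STRING mode
pos=21: emit STR "hi" (now at pos=25)
pos=26: emit PLUS '+'
pos=27: emit NUM '0' (now at pos=28)
pos=29: emit LPAREN '('
pos=31: emit NUM '0' (now at pos=32)
DONE. 10 tokens: [SEMI, STR, ID, STR, NUM, STR, PLUS, NUM, LPAREN, NUM]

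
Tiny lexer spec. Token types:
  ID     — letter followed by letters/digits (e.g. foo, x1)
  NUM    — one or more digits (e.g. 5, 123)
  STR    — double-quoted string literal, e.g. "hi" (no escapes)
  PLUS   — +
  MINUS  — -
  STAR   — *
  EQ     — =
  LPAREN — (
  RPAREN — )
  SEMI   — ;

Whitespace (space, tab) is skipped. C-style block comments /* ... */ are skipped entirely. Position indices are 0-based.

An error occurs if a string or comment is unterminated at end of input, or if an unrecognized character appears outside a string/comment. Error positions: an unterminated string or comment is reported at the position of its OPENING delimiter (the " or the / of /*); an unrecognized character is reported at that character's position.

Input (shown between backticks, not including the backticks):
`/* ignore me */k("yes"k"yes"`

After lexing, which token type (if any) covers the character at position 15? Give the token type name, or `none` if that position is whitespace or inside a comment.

Answer: ID

Derivation:
pos=0: enter COMMENT mode (saw '/*')
exit COMMENT mode (now at pos=15)
pos=15: emit ID 'k' (now at pos=16)
pos=16: emit LPAREN '('
pos=17: enter STRING mode
pos=17: emit STR "yes" (now at pos=22)
pos=22: emit ID 'k' (now at pos=23)
pos=23: enter STRING mode
pos=23: emit STR "yes" (now at pos=28)
DONE. 5 tokens: [ID, LPAREN, STR, ID, STR]
Position 15: char is 'k' -> ID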